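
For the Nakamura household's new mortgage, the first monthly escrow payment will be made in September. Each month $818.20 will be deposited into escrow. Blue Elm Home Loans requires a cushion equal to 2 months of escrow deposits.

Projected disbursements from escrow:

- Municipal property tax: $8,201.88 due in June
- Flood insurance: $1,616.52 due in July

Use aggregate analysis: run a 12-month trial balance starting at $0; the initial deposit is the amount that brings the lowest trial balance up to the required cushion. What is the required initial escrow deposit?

Cushion = 2 × $818.20 = $1,636.40
Trial balance (start $0, +$818.20 each month, − disbursements):
  Sep: +$818.20 → $818.20
  Oct: +$818.20 → $1,636.40
  Nov: +$818.20 → $2,454.60
  Dec: +$818.20 → $3,272.80
  Jan: +$818.20 → $4,091.00
  Feb: +$818.20 → $4,909.20
  Mar: +$818.20 → $5,727.40
  Apr: +$818.20 → $6,545.60
  May: +$818.20 → $7,363.80
  Jun: +$818.20 − $8,201.88 → -$19.88
  Jul: +$818.20 − $1,616.52 → -$818.20
  Aug: +$818.20 → $0.00
Lowest trial balance = -$818.20 (Jul)
Initial deposit = cushion − low point = $1,636.40 − (-$818.20) = $2,454.60

$2,454.60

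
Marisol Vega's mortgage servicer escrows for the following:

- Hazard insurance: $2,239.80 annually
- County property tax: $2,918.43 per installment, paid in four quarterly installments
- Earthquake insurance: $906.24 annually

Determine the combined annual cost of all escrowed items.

$14,819.76

Hazard insurance: $2,239.80/yr
County property tax: $2,918.43 × 4 = $11,673.72/yr
Earthquake insurance: $906.24/yr
Total per year = $2,239.80 + $11,673.72 + $906.24 = $14,819.76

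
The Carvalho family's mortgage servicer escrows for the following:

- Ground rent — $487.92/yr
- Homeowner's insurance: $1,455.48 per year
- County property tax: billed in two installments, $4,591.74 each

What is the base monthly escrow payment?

Ground rent — $487.92 per year
Homeowner's insurance — $1,455.48 per year
County property tax — $4,591.74 × 2 = $9,183.48 per year
Combined annual = $487.92 + $1,455.48 + $9,183.48 = $11,126.88
Monthly = $11,126.88 / 12 = $927.24

$927.24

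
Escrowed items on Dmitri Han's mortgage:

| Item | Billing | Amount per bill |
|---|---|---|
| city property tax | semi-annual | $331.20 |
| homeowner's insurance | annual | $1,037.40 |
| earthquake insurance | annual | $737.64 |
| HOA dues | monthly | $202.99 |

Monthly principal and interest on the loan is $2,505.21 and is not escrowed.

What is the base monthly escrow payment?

$406.11

City property tax = $331.20 × 2 = $662.40
Homeowner's insurance = $1,037.40
Earthquake insurance = $737.64
HOA dues = $202.99 × 12 = $2,435.88
Total annual escrow = $4,873.32
Base monthly escrow = $4,873.32 ÷ 12 = $406.11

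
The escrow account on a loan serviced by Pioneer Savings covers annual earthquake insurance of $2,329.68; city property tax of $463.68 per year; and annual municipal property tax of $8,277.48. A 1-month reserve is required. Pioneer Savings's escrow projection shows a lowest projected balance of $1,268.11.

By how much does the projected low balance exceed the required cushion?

$345.54

Earthquake insurance = $2,329.68 per year
City property tax = $463.68 per year
Municipal property tax = $8,277.48 per year
Yearly total = $11,070.84
Base monthly escrow = $11,070.84 / 12 = $922.57
Cushion = 1 × $922.57 = $922.57
Excess over cushion: $1,268.11 − $922.57 = $345.54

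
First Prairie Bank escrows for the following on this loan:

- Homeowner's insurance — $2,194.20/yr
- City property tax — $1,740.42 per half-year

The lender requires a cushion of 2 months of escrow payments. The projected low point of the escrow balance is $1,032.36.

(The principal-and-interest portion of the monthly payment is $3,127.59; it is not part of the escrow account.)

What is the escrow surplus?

Homeowner's insurance — $2,194.20 annually
City property tax — $1,740.42 × 2 = $3,480.84 annually
Annual escrow total = $5,675.04
Monthly = $5,675.04 ÷ 12 = $472.92
Required cushion = 2 × $472.92 = $945.84
Surplus = $1,032.36 − $945.84 = $86.52

$86.52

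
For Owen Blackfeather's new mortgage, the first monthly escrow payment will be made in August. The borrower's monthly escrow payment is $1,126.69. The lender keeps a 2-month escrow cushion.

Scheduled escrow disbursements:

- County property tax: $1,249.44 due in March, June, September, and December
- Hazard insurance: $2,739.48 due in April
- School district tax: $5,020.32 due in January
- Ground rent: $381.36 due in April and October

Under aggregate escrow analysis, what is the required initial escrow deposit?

$4,384.01

Cushion = 2 × $1,126.69 = $2,253.38
Trial balance (start $0, +$1,126.69 each month, − disbursements):
  Aug: +$1,126.69 → $1,126.69
  Sep: +$1,126.69 − $1,249.44 → $1,003.94
  Oct: +$1,126.69 − $381.36 → $1,749.27
  Nov: +$1,126.69 → $2,875.96
  Dec: +$1,126.69 − $1,249.44 → $2,753.21
  Jan: +$1,126.69 − $5,020.32 → -$1,140.42
  Feb: +$1,126.69 → -$13.73
  Mar: +$1,126.69 − $1,249.44 → -$136.48
  Apr: +$1,126.69 − $3,120.84 → -$2,130.63
  May: +$1,126.69 → -$1,003.94
  Jun: +$1,126.69 − $1,249.44 → -$1,126.69
  Jul: +$1,126.69 → $0.00
Lowest trial balance = -$2,130.63 (Apr)
Initial deposit = cushion − low point = $2,253.38 − (-$2,130.63) = $4,384.01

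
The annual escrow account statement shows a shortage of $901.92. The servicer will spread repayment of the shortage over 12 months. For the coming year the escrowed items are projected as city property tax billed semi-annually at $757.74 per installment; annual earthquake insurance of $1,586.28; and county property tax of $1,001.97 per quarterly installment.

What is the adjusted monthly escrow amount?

City property tax — $757.74 × 2 = $1,515.48 annually
Earthquake insurance — $1,586.28 annually
County property tax — $1,001.97 × 4 = $4,007.88 annually
Annual escrow total = $7,109.64
Monthly = $7,109.64 ÷ 12 = $592.47
Monthly shortage recovery: $901.92 ÷ 12 = $75.16
New monthly escrow = $592.47 + $75.16 = $667.63

$667.63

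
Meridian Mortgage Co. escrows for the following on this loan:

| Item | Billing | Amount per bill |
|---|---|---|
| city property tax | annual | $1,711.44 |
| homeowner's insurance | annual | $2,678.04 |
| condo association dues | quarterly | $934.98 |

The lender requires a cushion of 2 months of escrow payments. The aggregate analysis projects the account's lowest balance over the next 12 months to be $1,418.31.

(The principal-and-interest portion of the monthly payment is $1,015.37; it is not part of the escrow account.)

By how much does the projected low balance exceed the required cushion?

City property tax — $1,711.44
Homeowner's insurance — $2,678.04
Condo association dues — $934.98 × 4 = $3,739.92
Annual escrow total = $8,129.40
Monthly escrow = $8,129.40 ÷ 12 = $677.45
Required cushion = 2 × $677.45 = $1,354.90
Surplus = $1,418.31 − $1,354.90 = $63.41

$63.41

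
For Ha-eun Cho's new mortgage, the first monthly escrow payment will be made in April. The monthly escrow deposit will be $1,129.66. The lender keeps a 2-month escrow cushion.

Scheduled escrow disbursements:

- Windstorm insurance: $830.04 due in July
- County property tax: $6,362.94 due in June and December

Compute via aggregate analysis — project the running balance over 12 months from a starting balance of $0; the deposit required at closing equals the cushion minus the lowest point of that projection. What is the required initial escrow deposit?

Cushion = 2 × $1,129.66 = $2,259.32
Trial balance (start $0, +$1,129.66 each month, − disbursements):
  Apr: +$1,129.66 → $1,129.66
  May: +$1,129.66 → $2,259.32
  Jun: +$1,129.66 − $6,362.94 → -$2,973.96
  Jul: +$1,129.66 − $830.04 → -$2,674.34
  Aug: +$1,129.66 → -$1,544.68
  Sep: +$1,129.66 → -$415.02
  Oct: +$1,129.66 → $714.64
  Nov: +$1,129.66 → $1,844.30
  Dec: +$1,129.66 − $6,362.94 → -$3,388.98
  Jan: +$1,129.66 → -$2,259.32
  Feb: +$1,129.66 → -$1,129.66
  Mar: +$1,129.66 → $0.00
Lowest trial balance = -$3,388.98 (Dec)
Initial deposit = cushion − low point = $2,259.32 − (-$3,388.98) = $5,648.30

$5,648.30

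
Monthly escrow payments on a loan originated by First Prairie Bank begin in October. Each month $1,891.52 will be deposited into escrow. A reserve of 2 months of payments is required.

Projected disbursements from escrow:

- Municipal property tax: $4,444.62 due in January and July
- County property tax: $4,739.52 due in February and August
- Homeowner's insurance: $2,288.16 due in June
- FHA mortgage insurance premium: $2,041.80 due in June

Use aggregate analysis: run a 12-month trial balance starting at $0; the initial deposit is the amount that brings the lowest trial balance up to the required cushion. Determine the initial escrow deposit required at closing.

Cushion = 2 × $1,891.52 = $3,783.04
Trial balance (start $0, +$1,891.52 each month, − disbursements):
  Oct: +$1,891.52 → $1,891.52
  Nov: +$1,891.52 → $3,783.04
  Dec: +$1,891.52 → $5,674.56
  Jan: +$1,891.52 − $4,444.62 → $3,121.46
  Feb: +$1,891.52 − $4,739.52 → $273.46
  Mar: +$1,891.52 → $2,164.98
  Apr: +$1,891.52 → $4,056.50
  May: +$1,891.52 → $5,948.02
  Jun: +$1,891.52 − $4,329.96 → $3,509.58
  Jul: +$1,891.52 − $4,444.62 → $956.48
  Aug: +$1,891.52 − $4,739.52 → -$1,891.52
  Sep: +$1,891.52 → $0.00
Lowest trial balance = -$1,891.52 (Aug)
Initial deposit = cushion − low point = $3,783.04 − (-$1,891.52) = $5,674.56

$5,674.56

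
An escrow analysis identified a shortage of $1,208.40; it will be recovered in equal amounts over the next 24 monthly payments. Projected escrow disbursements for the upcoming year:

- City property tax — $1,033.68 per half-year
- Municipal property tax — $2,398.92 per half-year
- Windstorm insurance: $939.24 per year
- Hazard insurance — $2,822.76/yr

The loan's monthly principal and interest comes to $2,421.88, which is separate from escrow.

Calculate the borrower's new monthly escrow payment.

$935.95

City property tax — $1,033.68 × 2 = $2,067.36/yr
Municipal property tax — $2,398.92 × 2 = $4,797.84/yr
Windstorm insurance — $939.24/yr
Hazard insurance — $2,822.76/yr
Yearly total = $2,067.36 + $4,797.84 + $939.24 + $2,822.76 = $10,627.20
Base monthly escrow = $10,627.20 ÷ 12 = $885.60
Monthly shortage recovery: $1,208.40 ÷ 24 = $50.35
New monthly escrow = $885.60 + $50.35 = $935.95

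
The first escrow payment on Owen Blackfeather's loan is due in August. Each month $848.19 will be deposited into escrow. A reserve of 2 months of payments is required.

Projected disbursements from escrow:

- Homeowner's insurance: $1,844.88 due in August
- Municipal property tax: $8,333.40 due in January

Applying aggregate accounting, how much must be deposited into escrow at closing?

Cushion = 2 × $848.19 = $1,696.38
Trial balance (start $0, +$848.19 each month, − disbursements):
  Aug: +$848.19 − $1,844.88 → -$996.69
  Sep: +$848.19 → -$148.50
  Oct: +$848.19 → $699.69
  Nov: +$848.19 → $1,547.88
  Dec: +$848.19 → $2,396.07
  Jan: +$848.19 − $8,333.40 → -$5,089.14
  Feb: +$848.19 → -$4,240.95
  Mar: +$848.19 → -$3,392.76
  Apr: +$848.19 → -$2,544.57
  May: +$848.19 → -$1,696.38
  Jun: +$848.19 → -$848.19
  Jul: +$848.19 → $0.00
Lowest trial balance = -$5,089.14 (Jan)
Initial deposit = cushion − low point = $1,696.38 − (-$5,089.14) = $6,785.52

$6,785.52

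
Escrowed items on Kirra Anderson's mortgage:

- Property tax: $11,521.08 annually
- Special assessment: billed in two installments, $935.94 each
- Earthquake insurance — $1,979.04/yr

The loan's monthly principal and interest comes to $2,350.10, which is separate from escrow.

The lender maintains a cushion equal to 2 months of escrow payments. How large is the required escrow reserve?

$2,562.00

Property tax — $11,521.08 per year
Special assessment — $935.94 × 2 = $1,871.88 per year
Earthquake insurance — $1,979.04 per year
Yearly total = $11,521.08 + $1,871.88 + $1,979.04 = $15,372.00
Monthly = $15,372.00 ÷ 12 = $1,281.00
Required cushion = 2 × $1,281.00 = $2,562.00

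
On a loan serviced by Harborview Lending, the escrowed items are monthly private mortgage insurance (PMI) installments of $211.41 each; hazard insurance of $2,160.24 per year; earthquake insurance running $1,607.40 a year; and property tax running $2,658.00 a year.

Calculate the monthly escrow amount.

Private mortgage insurance (PMI): $211.41 × 12 = $2,536.92/yr
Hazard insurance: $2,160.24/yr
Earthquake insurance: $1,607.40/yr
Property tax: $2,658.00/yr
Yearly total = $8,962.56
Per month = $8,962.56 / 12 = $746.88

$746.88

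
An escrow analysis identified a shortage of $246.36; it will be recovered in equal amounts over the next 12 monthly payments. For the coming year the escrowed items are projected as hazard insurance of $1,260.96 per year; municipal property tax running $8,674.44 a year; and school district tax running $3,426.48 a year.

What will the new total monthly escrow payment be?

$1,134.02

Hazard insurance: $1,260.96/yr
Municipal property tax: $8,674.44/yr
School district tax: $3,426.48/yr
Total annual escrow = $13,361.88
Base monthly escrow = $13,361.88 ÷ 12 = $1,113.49
Shortage per month = $246.36 / 12 = $20.53
New monthly escrow = $1,113.49 + $20.53 = $1,134.02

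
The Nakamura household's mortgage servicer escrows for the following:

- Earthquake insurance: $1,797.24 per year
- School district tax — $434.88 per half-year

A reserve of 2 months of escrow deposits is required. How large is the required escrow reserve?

$444.50

Earthquake insurance: $1,797.24/yr
School district tax: $434.88 × 2 = $869.76/yr
Total annual escrow = $1,797.24 + $869.76 = $2,667.00
Monthly escrow = $2,667.00 / 12 = $222.25
Reserve = 2 × $222.25 = $444.50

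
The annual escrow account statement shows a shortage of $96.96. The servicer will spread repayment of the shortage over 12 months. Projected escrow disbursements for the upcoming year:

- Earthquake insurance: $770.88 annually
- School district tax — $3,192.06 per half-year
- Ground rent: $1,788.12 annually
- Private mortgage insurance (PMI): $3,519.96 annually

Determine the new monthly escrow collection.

$1,046.67

Earthquake insurance — $770.88/yr
School district tax — $3,192.06 × 2 = $6,384.12/yr
Ground rent — $1,788.12/yr
Private mortgage insurance (PMI) — $3,519.96/yr
Combined annual = $770.88 + $6,384.12 + $1,788.12 + $3,519.96 = $12,463.08
Per month = $12,463.08 ÷ 12 = $1,038.59
Shortage per month = $96.96 ÷ 12 = $8.08
New monthly escrow = $1,038.59 + $8.08 = $1,046.67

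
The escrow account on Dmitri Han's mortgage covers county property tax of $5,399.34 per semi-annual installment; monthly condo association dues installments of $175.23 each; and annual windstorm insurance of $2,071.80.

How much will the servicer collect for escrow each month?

County property tax — $5,399.34 × 2 = $10,798.68 per year
Condo association dues — $175.23 × 12 = $2,102.76 per year
Windstorm insurance — $2,071.80 per year
Combined annual = $14,973.24
Per month = $14,973.24 ÷ 12 = $1,247.77

$1,247.77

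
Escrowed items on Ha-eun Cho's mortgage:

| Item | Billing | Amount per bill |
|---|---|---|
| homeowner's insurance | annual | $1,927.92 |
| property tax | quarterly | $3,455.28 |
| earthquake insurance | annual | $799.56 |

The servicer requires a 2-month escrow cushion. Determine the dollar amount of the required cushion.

$2,758.10

Homeowner's insurance — $1,927.92 per year
Property tax — $3,455.28 × 4 = $13,821.12 per year
Earthquake insurance — $799.56 per year
Annual escrow total = $1,927.92 + $13,821.12 + $799.56 = $16,548.60
Monthly escrow = $16,548.60 ÷ 12 = $1,379.05
Reserve = 2 × $1,379.05 = $2,758.10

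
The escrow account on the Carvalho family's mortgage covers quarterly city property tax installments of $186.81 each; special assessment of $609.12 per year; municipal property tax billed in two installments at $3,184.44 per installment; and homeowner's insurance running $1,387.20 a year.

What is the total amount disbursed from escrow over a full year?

City property tax — $186.81 × 4 = $747.24 annually
Special assessment — $609.12 annually
Municipal property tax — $3,184.44 × 2 = $6,368.88 annually
Homeowner's insurance — $1,387.20 annually
Yearly total = $9,112.44

$9,112.44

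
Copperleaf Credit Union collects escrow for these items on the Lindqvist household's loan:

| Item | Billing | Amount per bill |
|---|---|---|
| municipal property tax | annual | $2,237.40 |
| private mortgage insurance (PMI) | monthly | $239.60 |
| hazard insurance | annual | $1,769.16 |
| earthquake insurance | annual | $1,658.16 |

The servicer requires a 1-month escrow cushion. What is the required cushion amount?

Municipal property tax: $2,237.40 per year
Private mortgage insurance (PMI): $239.60 × 12 = $2,875.20 per year
Hazard insurance: $1,769.16 per year
Earthquake insurance: $1,658.16 per year
Combined annual = $8,539.92
Base monthly escrow = $8,539.92 / 12 = $711.66
Required cushion = 1 × $711.66 = $711.66

$711.66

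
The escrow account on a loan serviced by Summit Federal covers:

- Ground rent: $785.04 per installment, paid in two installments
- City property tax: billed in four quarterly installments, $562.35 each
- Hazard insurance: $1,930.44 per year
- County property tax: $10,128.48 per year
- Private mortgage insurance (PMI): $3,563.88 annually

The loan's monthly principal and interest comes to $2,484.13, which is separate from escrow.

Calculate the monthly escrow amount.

$1,620.19

Ground rent — $785.04 × 2 = $1,570.08 annually
City property tax — $562.35 × 4 = $2,249.40 annually
Hazard insurance — $1,930.44 annually
County property tax — $10,128.48 annually
Private mortgage insurance (PMI) — $3,563.88 annually
Combined annual = $1,570.08 + $2,249.40 + $1,930.44 + $10,128.48 + $3,563.88 = $19,442.28
Per month = $19,442.28 / 12 = $1,620.19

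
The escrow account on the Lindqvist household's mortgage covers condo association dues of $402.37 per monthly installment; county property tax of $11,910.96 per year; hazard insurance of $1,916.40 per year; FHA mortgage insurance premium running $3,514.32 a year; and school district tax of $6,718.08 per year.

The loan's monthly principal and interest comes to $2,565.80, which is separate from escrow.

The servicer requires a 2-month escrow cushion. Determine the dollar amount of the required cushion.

Condo association dues — $402.37 × 12 = $4,828.44/yr
County property tax — $11,910.96/yr
Hazard insurance — $1,916.40/yr
FHA mortgage insurance premium — $3,514.32/yr
School district tax — $6,718.08/yr
Total per year = $28,888.20
Monthly escrow = $28,888.20 ÷ 12 = $2,407.35
Cushion = 2 × $2,407.35 = $4,814.70

$4,814.70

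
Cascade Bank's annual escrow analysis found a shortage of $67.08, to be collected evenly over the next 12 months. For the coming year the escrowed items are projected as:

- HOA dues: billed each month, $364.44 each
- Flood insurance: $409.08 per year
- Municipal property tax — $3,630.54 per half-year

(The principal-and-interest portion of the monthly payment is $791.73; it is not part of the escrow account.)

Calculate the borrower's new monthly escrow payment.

HOA dues: $364.44 × 12 = $4,373.28 per year
Flood insurance: $409.08 per year
Municipal property tax: $3,630.54 × 2 = $7,261.08 per year
Yearly total = $4,373.28 + $409.08 + $7,261.08 = $12,043.44
Base monthly escrow = $12,043.44 / 12 = $1,003.62
Shortage spread = $67.08 ÷ 12 = $5.59/mo
Adjusted monthly = $1,003.62 + $5.59 = $1,009.21

$1,009.21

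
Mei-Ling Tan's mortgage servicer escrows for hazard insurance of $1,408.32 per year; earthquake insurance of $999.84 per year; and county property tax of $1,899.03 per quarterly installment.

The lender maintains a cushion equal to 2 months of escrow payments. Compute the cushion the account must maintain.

Hazard insurance: $1,408.32 annually
Earthquake insurance: $999.84 annually
County property tax: $1,899.03 × 4 = $7,596.12 annually
Annual escrow total = $1,408.32 + $999.84 + $7,596.12 = $10,004.28
Per month = $10,004.28 ÷ 12 = $833.69
Cushion = 2 × $833.69 = $1,667.38

$1,667.38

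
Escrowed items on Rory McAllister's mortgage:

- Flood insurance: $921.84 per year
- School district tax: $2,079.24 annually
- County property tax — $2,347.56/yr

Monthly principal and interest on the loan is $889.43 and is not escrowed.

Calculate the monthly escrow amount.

$445.72

Flood insurance: $921.84/yr
School district tax: $2,079.24/yr
County property tax: $2,347.56/yr
Yearly total = $921.84 + $2,079.24 + $2,347.56 = $5,348.64
Monthly escrow = $5,348.64 / 12 = $445.72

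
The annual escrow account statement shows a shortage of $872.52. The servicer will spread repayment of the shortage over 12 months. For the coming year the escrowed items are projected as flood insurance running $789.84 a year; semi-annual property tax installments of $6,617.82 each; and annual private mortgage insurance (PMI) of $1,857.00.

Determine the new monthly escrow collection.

$1,396.25

Flood insurance = $789.84
Property tax = $6,617.82 × 2 = $13,235.64
Private mortgage insurance (PMI) = $1,857.00
Annual escrow total = $789.84 + $13,235.64 + $1,857.00 = $15,882.48
Monthly = $15,882.48 / 12 = $1,323.54
Shortage per month = $872.52 / 12 = $72.71
New monthly escrow = $1,323.54 + $72.71 = $1,396.25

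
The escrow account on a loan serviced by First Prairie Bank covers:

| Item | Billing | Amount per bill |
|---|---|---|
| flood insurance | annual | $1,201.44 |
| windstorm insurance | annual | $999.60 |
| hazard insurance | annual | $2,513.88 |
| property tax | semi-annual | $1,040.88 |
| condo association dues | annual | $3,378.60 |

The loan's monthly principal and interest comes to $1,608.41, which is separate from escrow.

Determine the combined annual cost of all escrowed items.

Flood insurance = $1,201.44/yr
Windstorm insurance = $999.60/yr
Hazard insurance = $2,513.88/yr
Property tax = $1,040.88 × 2 = $2,081.76/yr
Condo association dues = $3,378.60/yr
Annual escrow total = $1,201.44 + $999.60 + $2,513.88 + $2,081.76 + $3,378.60 = $10,175.28

$10,175.28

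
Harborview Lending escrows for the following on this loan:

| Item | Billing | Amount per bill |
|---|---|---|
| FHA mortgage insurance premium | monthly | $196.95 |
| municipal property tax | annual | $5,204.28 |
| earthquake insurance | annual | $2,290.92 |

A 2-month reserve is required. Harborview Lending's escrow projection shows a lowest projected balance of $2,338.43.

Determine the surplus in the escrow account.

$695.33

FHA mortgage insurance premium: $196.95 × 12 = $2,363.40 annually
Municipal property tax: $5,204.28 annually
Earthquake insurance: $2,290.92 annually
Combined annual = $2,363.40 + $5,204.28 + $2,290.92 = $9,858.60
Per month = $9,858.60 / 12 = $821.55
Required cushion = 2 × $821.55 = $1,643.10
Excess over cushion: $2,338.43 − $1,643.10 = $695.33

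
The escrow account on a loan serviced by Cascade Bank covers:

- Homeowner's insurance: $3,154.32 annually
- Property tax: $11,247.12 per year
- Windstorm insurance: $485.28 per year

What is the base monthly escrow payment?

$1,240.56

Homeowner's insurance = $3,154.32
Property tax = $11,247.12
Windstorm insurance = $485.28
Total per year = $3,154.32 + $11,247.12 + $485.28 = $14,886.72
Monthly = $14,886.72 / 12 = $1,240.56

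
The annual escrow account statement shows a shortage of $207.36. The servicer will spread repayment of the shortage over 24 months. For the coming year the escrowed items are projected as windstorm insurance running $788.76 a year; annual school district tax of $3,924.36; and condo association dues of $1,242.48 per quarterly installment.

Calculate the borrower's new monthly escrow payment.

Windstorm insurance: $788.76 per year
School district tax: $3,924.36 per year
Condo association dues: $1,242.48 × 4 = $4,969.92 per year
Yearly total = $788.76 + $3,924.36 + $4,969.92 = $9,683.04
Base monthly escrow = $9,683.04 ÷ 12 = $806.92
Shortage per month = $207.36 ÷ 24 = $8.64
Adjusted monthly = $806.92 + $8.64 = $815.56

$815.56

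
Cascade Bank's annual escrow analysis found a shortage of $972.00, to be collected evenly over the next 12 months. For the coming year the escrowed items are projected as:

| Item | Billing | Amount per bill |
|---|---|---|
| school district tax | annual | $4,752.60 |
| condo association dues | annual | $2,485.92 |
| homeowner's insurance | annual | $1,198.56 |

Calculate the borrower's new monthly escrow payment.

School district tax = $4,752.60 annually
Condo association dues = $2,485.92 annually
Homeowner's insurance = $1,198.56 annually
Total annual escrow = $4,752.60 + $2,485.92 + $1,198.56 = $8,437.08
Monthly escrow = $8,437.08 / 12 = $703.09
Shortage per month = $972.00 ÷ 12 = $81.00
Adjusted monthly = $703.09 + $81.00 = $784.09

$784.09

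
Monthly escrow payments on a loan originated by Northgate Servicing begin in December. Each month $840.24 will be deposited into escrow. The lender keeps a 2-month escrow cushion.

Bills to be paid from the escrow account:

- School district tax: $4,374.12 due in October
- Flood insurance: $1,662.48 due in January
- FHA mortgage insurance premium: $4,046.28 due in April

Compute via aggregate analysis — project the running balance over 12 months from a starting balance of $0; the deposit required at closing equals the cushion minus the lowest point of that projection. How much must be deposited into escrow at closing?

$3,188.04

Cushion = 2 × $840.24 = $1,680.48
Trial balance (start $0, +$840.24 each month, − disbursements):
  Dec: +$840.24 → $840.24
  Jan: +$840.24 − $1,662.48 → $18.00
  Feb: +$840.24 → $858.24
  Mar: +$840.24 → $1,698.48
  Apr: +$840.24 − $4,046.28 → -$1,507.56
  May: +$840.24 → -$667.32
  Jun: +$840.24 → $172.92
  Jul: +$840.24 → $1,013.16
  Aug: +$840.24 → $1,853.40
  Sep: +$840.24 → $2,693.64
  Oct: +$840.24 − $4,374.12 → -$840.24
  Nov: +$840.24 → $0.00
Lowest trial balance = -$1,507.56 (Apr)
Initial deposit = cushion − low point = $1,680.48 − (-$1,507.56) = $3,188.04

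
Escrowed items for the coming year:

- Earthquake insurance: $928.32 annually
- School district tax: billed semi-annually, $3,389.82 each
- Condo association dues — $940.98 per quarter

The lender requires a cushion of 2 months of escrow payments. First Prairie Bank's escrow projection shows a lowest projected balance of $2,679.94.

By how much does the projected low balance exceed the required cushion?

Earthquake insurance: $928.32 per year
School district tax: $3,389.82 × 2 = $6,779.64 per year
Condo association dues: $940.98 × 4 = $3,763.92 per year
Total per year = $928.32 + $6,779.64 + $3,763.92 = $11,471.88
Base monthly escrow = $11,471.88 / 12 = $955.99
Required cushion = 2 × $955.99 = $1,911.98
Excess over cushion: $2,679.94 − $1,911.98 = $767.96

$767.96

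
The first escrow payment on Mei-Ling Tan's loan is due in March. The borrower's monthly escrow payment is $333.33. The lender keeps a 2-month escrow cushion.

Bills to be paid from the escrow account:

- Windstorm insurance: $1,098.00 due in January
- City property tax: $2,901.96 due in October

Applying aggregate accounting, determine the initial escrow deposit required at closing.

Cushion = 2 × $333.33 = $666.66
Trial balance (start $0, +$333.33 each month, − disbursements):
  Mar: +$333.33 → $333.33
  Apr: +$333.33 → $666.66
  May: +$333.33 → $999.99
  Jun: +$333.33 → $1,333.32
  Jul: +$333.33 → $1,666.65
  Aug: +$333.33 → $1,999.98
  Sep: +$333.33 → $2,333.31
  Oct: +$333.33 − $2,901.96 → -$235.32
  Nov: +$333.33 → $98.01
  Dec: +$333.33 → $431.34
  Jan: +$333.33 − $1,098.00 → -$333.33
  Feb: +$333.33 → $0.00
Lowest trial balance = -$333.33 (Jan)
Initial deposit = cushion − low point = $666.66 − (-$333.33) = $999.99

$999.99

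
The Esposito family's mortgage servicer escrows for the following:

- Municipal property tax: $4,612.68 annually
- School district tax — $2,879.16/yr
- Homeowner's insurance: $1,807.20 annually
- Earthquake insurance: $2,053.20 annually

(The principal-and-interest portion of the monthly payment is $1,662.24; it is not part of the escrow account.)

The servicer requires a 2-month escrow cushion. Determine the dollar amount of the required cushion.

$1,892.04

Municipal property tax — $4,612.68/yr
School district tax — $2,879.16/yr
Homeowner's insurance — $1,807.20/yr
Earthquake insurance — $2,053.20/yr
Annual escrow total = $4,612.68 + $2,879.16 + $1,807.20 + $2,053.20 = $11,352.24
Monthly escrow = $11,352.24 / 12 = $946.02
Reserve = 2 × $946.02 = $1,892.04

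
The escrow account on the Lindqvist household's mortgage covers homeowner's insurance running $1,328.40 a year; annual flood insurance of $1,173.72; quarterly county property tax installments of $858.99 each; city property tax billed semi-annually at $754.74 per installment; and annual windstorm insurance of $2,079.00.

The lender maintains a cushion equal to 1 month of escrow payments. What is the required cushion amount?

$793.88

Homeowner's insurance = $1,328.40/yr
Flood insurance = $1,173.72/yr
County property tax = $858.99 × 4 = $3,435.96/yr
City property tax = $754.74 × 2 = $1,509.48/yr
Windstorm insurance = $2,079.00/yr
Combined annual = $1,328.40 + $1,173.72 + $3,435.96 + $1,509.48 + $2,079.00 = $9,526.56
Per month = $9,526.56 / 12 = $793.88
Required cushion = 1 × $793.88 = $793.88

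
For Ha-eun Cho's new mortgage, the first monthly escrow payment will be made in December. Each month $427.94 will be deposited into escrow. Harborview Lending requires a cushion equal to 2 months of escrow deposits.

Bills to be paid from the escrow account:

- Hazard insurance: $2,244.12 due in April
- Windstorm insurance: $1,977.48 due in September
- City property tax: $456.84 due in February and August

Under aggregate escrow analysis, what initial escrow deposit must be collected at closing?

Cushion = 2 × $427.94 = $855.88
Trial balance (start $0, +$427.94 each month, − disbursements):
  Dec: +$427.94 → $427.94
  Jan: +$427.94 → $855.88
  Feb: +$427.94 − $456.84 → $826.98
  Mar: +$427.94 → $1,254.92
  Apr: +$427.94 − $2,244.12 → -$561.26
  May: +$427.94 → -$133.32
  Jun: +$427.94 → $294.62
  Jul: +$427.94 → $722.56
  Aug: +$427.94 − $456.84 → $693.66
  Sep: +$427.94 − $1,977.48 → -$855.88
  Oct: +$427.94 → -$427.94
  Nov: +$427.94 → $0.00
Lowest trial balance = -$855.88 (Sep)
Initial deposit = cushion − low point = $855.88 − (-$855.88) = $1,711.76

$1,711.76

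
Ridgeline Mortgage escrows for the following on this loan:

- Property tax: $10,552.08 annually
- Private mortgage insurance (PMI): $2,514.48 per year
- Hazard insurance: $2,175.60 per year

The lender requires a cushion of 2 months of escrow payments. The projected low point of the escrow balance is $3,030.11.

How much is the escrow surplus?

$489.75

Property tax = $10,552.08/yr
Private mortgage insurance (PMI) = $2,514.48/yr
Hazard insurance = $2,175.60/yr
Annual escrow total = $15,242.16
Monthly = $15,242.16 ÷ 12 = $1,270.18
Required cushion = 2 × $1,270.18 = $2,540.36
Surplus = $3,030.11 − $2,540.36 = $489.75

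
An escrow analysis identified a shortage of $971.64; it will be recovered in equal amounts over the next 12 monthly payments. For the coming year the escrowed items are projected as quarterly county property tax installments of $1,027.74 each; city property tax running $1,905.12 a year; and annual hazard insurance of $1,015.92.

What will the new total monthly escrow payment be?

County property tax = $1,027.74 × 4 = $4,110.96 annually
City property tax = $1,905.12 annually
Hazard insurance = $1,015.92 annually
Total per year = $4,110.96 + $1,905.12 + $1,015.92 = $7,032.00
Monthly escrow = $7,032.00 / 12 = $586.00
Shortage per month = $971.64 / 12 = $80.97
New monthly escrow = $586.00 + $80.97 = $666.97

$666.97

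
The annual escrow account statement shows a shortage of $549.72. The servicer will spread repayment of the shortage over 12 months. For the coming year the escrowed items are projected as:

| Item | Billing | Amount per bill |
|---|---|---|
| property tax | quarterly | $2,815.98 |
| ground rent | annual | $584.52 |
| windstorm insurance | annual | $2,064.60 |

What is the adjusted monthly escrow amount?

Property tax = $2,815.98 × 4 = $11,263.92 per year
Ground rent = $584.52 per year
Windstorm insurance = $2,064.60 per year
Yearly total = $11,263.92 + $584.52 + $2,064.60 = $13,913.04
Base monthly escrow = $13,913.04 / 12 = $1,159.42
Shortage per month = $549.72 ÷ 12 = $45.81
Adjusted monthly = $1,159.42 + $45.81 = $1,205.23

$1,205.23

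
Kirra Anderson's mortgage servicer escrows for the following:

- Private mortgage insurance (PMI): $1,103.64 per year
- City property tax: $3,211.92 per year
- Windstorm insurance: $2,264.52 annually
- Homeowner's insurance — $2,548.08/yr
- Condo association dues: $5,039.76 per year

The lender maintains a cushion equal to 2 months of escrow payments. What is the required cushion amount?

$2,361.32

Private mortgage insurance (PMI): $1,103.64/yr
City property tax: $3,211.92/yr
Windstorm insurance: $2,264.52/yr
Homeowner's insurance: $2,548.08/yr
Condo association dues: $5,039.76/yr
Total annual escrow = $14,167.92
Monthly = $14,167.92 ÷ 12 = $1,180.66
Required cushion = 2 × $1,180.66 = $2,361.32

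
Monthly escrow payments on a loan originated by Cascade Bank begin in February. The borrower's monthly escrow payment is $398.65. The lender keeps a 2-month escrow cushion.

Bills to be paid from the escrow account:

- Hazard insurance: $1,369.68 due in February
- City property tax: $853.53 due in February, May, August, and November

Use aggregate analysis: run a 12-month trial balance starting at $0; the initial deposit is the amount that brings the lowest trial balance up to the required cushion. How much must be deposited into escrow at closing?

$2,621.86

Cushion = 2 × $398.65 = $797.30
Trial balance (start $0, +$398.65 each month, − disbursements):
  Feb: +$398.65 − $2,223.21 → -$1,824.56
  Mar: +$398.65 → -$1,425.91
  Apr: +$398.65 → -$1,027.26
  May: +$398.65 − $853.53 → -$1,482.14
  Jun: +$398.65 → -$1,083.49
  Jul: +$398.65 → -$684.84
  Aug: +$398.65 − $853.53 → -$1,139.72
  Sep: +$398.65 → -$741.07
  Oct: +$398.65 → -$342.42
  Nov: +$398.65 − $853.53 → -$797.30
  Dec: +$398.65 → -$398.65
  Jan: +$398.65 → $0.00
Lowest trial balance = -$1,824.56 (Feb)
Initial deposit = cushion − low point = $797.30 − (-$1,824.56) = $2,621.86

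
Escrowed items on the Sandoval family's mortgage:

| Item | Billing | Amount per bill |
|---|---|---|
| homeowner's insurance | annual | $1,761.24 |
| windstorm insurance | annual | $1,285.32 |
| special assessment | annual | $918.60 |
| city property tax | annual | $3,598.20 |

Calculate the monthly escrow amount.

Homeowner's insurance = $1,761.24/yr
Windstorm insurance = $1,285.32/yr
Special assessment = $918.60/yr
City property tax = $3,598.20/yr
Combined annual = $1,761.24 + $1,285.32 + $918.60 + $3,598.20 = $7,563.36
Per month = $7,563.36 / 12 = $630.28

$630.28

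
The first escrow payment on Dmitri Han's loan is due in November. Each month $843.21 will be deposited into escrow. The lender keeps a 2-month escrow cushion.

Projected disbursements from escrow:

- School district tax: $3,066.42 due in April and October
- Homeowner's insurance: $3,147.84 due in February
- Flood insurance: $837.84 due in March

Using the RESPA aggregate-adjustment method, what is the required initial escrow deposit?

$3,679.26

Cushion = 2 × $843.21 = $1,686.42
Trial balance (start $0, +$843.21 each month, − disbursements):
  Nov: +$843.21 → $843.21
  Dec: +$843.21 → $1,686.42
  Jan: +$843.21 → $2,529.63
  Feb: +$843.21 − $3,147.84 → $225.00
  Mar: +$843.21 − $837.84 → $230.37
  Apr: +$843.21 − $3,066.42 → -$1,992.84
  May: +$843.21 → -$1,149.63
  Jun: +$843.21 → -$306.42
  Jul: +$843.21 → $536.79
  Aug: +$843.21 → $1,380.00
  Sep: +$843.21 → $2,223.21
  Oct: +$843.21 − $3,066.42 → $0.00
Lowest trial balance = -$1,992.84 (Apr)
Initial deposit = cushion − low point = $1,686.42 − (-$1,992.84) = $3,679.26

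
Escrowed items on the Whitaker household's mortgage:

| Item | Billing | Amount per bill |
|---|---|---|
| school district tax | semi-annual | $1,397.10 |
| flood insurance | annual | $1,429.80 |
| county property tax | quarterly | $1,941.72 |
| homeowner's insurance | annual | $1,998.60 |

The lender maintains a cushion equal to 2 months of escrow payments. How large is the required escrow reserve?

$2,331.58

School district tax: $1,397.10 × 2 = $2,794.20
Flood insurance: $1,429.80
County property tax: $1,941.72 × 4 = $7,766.88
Homeowner's insurance: $1,998.60
Yearly total = $13,989.48
Base monthly escrow = $13,989.48 / 12 = $1,165.79
Required cushion = 2 × $1,165.79 = $2,331.58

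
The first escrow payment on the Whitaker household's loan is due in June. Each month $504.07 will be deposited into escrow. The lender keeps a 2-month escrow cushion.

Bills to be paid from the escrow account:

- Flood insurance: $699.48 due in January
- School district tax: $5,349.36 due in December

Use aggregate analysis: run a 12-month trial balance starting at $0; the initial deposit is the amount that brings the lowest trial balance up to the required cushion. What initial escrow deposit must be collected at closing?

Cushion = 2 × $504.07 = $1,008.14
Trial balance (start $0, +$504.07 each month, − disbursements):
  Jun: +$504.07 → $504.07
  Jul: +$504.07 → $1,008.14
  Aug: +$504.07 → $1,512.21
  Sep: +$504.07 → $2,016.28
  Oct: +$504.07 → $2,520.35
  Nov: +$504.07 → $3,024.42
  Dec: +$504.07 − $5,349.36 → -$1,820.87
  Jan: +$504.07 − $699.48 → -$2,016.28
  Feb: +$504.07 → -$1,512.21
  Mar: +$504.07 → -$1,008.14
  Apr: +$504.07 → -$504.07
  May: +$504.07 → $0.00
Lowest trial balance = -$2,016.28 (Jan)
Initial deposit = cushion − low point = $1,008.14 − (-$2,016.28) = $3,024.42

$3,024.42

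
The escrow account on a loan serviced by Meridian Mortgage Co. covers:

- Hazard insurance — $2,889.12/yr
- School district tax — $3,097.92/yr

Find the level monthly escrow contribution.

Hazard insurance: $2,889.12
School district tax: $3,097.92
Total per year = $5,987.04
Base monthly escrow = $5,987.04 / 12 = $498.92

$498.92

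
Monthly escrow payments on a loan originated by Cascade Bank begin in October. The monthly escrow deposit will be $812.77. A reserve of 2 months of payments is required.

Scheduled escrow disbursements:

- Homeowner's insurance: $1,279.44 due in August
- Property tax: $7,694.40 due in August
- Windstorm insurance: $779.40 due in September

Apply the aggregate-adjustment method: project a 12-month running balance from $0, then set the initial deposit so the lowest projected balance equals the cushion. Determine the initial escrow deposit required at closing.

Cushion = 2 × $812.77 = $1,625.54
Trial balance (start $0, +$812.77 each month, − disbursements):
  Oct: +$812.77 → $812.77
  Nov: +$812.77 → $1,625.54
  Dec: +$812.77 → $2,438.31
  Jan: +$812.77 → $3,251.08
  Feb: +$812.77 → $4,063.85
  Mar: +$812.77 → $4,876.62
  Apr: +$812.77 → $5,689.39
  May: +$812.77 → $6,502.16
  Jun: +$812.77 → $7,314.93
  Jul: +$812.77 → $8,127.70
  Aug: +$812.77 − $8,973.84 → -$33.37
  Sep: +$812.77 − $779.40 → $0.00
Lowest trial balance = -$33.37 (Aug)
Initial deposit = cushion − low point = $1,625.54 − (-$33.37) = $1,658.91

$1,658.91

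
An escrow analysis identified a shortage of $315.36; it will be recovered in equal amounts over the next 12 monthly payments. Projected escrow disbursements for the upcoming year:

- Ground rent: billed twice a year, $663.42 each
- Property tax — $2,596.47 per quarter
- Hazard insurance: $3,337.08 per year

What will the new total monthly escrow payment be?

Ground rent: $663.42 × 2 = $1,326.84/yr
Property tax: $2,596.47 × 4 = $10,385.88/yr
Hazard insurance: $3,337.08/yr
Yearly total = $15,049.80
Base monthly escrow = $15,049.80 / 12 = $1,254.15
Shortage spread = $315.36 / 12 = $26.28/mo
New monthly escrow = $1,254.15 + $26.28 = $1,280.43

$1,280.43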